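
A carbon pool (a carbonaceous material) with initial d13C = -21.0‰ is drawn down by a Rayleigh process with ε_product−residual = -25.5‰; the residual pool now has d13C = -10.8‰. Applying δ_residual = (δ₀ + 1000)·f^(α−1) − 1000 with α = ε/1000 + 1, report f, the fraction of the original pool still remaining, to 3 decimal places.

0.666

α − 1 = ε/1000 = -0.0255
(δ_res + 1000)/(δ₀ + 1000) = (-10.8 + 1000)/(-21.0 + 1000) = 989.2/979.0 = 1.010419
f = 1.010419^(1/-0.0255) = exp(ln(1.010419)/-0.0255) = exp(0.01036/-0.0255)
f = exp(-0.4065) = 0.6660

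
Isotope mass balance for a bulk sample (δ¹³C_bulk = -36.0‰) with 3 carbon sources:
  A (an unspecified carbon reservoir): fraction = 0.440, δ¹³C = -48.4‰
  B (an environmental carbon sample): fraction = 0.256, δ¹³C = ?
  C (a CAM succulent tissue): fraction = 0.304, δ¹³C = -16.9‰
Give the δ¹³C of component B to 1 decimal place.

Isotope mass balance: δ_bulk = Σ fᵢ·δᵢ.
-36.0 = 0.440×(-48.4) + 0.256×δ_B + 0.304×(-16.9)
0.256·δ_B = -36.0 − (-26.434) = -9.566
δ_B = -9.566 / 0.256 = -37.37‰

-37.4‰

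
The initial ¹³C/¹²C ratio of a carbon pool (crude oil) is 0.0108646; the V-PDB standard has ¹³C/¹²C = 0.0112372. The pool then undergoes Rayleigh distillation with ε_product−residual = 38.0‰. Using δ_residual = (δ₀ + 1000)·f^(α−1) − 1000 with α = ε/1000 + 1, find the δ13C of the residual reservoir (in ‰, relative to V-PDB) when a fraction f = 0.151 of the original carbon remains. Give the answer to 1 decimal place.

δ₀ = (0.0108646/0.0112372 − 1)×1000 = (0.966842 − 1)×1000 = -33.158‰
α − 1 = ε/1000 = 0.0380
f^(α−1) = 0.151^(0.0380) = 0.930682
δ_res = (-33.158 + 1000) × 0.930682 − 1000 = 899.822 − 1000 = -100.18‰

-100.2‰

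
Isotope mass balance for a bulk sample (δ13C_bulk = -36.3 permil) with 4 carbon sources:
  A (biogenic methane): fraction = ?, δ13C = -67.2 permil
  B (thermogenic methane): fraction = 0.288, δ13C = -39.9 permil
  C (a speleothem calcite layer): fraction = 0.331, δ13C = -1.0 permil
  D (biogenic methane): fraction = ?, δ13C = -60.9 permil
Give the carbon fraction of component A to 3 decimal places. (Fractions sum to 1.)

0.202

Let f_A and f_D be the unknown fractions; fractions sum to 1 so f_A + f_D = 0.381.
Mass balance: Σ fᵢ·δᵢ = δ_bulk ⇒ f_A·(-67.2) + f_D·(-60.9) = -36.3 − (-11.822) = -24.478
Substitute f_D = 0.381 − f_A:
f_A·(-67.2 − -60.9) = -24.478 − 0.381×(-60.9) = -1.275
f_A = -1.275 / -6.3 = 0.2024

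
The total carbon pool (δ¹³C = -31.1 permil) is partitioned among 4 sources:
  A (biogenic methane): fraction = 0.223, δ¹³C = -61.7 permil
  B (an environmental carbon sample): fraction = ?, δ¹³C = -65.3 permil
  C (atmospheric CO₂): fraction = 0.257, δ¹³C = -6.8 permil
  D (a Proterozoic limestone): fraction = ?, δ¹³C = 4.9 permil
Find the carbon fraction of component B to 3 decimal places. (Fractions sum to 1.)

Let f_B and f_D be the unknown fractions; fractions sum to 1 so f_B + f_D = 0.520.
Mass balance: Σ fᵢ·δᵢ = δ_bulk ⇒ f_B·(-65.3) + f_D·(4.9) = -31.1 − (-15.507) = -15.593
Substitute f_D = 0.520 − f_B:
f_B·(-65.3 − 4.9) = -15.593 − 0.520×(4.9) = -18.141
f_B = -18.141 / -70.2 = 0.2584

0.258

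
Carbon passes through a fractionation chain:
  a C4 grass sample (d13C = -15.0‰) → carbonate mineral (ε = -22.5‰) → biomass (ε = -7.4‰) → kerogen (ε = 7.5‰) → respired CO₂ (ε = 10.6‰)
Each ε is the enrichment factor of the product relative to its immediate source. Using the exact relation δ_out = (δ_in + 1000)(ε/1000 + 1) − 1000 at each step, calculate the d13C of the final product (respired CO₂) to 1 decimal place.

-26.9‰

step 1: δ = (-15.00 + 1000)·(-22.5/1000 + 1) − 1000 = -37.16‰
step 2: δ = (-37.16 + 1000)·(-7.4/1000 + 1) − 1000 = -44.29‰
step 3: δ = (-44.29 + 1000)·(7.5/1000 + 1) − 1000 = -37.12‰
step 4: δ = (-37.12 + 1000)·(10.6/1000 + 1) − 1000 = -26.91‰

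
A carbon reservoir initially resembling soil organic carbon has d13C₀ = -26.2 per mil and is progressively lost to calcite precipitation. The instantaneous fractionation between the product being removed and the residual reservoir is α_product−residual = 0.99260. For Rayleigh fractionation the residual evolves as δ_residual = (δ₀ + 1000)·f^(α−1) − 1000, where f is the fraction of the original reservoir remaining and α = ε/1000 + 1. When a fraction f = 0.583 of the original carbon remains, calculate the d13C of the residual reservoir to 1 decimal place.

Rayleigh residual: δ_res = (δ₀ + 1000)·f^(α−1) − 1000
α − 1 = -0.00740
f^(α−1) = 0.583^(-0.00740) = 1.004001
δ_res = (-26.2 + 1000) × 1.004001 − 1000 = 977.696 − 1000 = -22.30 per mil

-22.3 per mil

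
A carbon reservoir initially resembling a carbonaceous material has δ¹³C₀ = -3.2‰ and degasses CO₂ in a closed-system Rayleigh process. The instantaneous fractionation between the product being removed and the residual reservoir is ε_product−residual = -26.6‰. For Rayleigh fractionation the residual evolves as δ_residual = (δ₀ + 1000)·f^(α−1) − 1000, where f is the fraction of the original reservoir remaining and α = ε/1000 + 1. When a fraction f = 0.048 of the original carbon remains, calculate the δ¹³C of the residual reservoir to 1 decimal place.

Rayleigh residual: δ_res = (δ₀ + 1000)·f^(α−1) − 1000
α = ε/1000 + 1 = 0.97340, so α − 1 = -0.02660
f^(α−1) = 0.048^(-0.02660) = 1.084124
δ_res = (-3.2 + 1000) × 1.084124 − 1000 = 1080.655 − 1000 = 80.65‰

80.7‰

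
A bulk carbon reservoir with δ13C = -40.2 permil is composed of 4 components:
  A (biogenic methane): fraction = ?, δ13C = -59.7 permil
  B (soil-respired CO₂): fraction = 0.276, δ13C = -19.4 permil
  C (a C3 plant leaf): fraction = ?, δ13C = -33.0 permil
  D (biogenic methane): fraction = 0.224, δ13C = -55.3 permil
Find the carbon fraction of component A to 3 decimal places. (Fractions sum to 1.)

Let f_A and f_C be the unknown fractions; fractions sum to 1 so f_A + f_C = 0.500.
Mass balance: Σ fᵢ·δᵢ = δ_bulk ⇒ f_A·(-59.7) + f_C·(-33.0) = -40.2 − (-17.742) = -22.458
Substitute f_C = 0.500 − f_A:
f_A·(-59.7 − -33.0) = -22.458 − 0.500×(-33.0) = -5.958
f_A = -5.958 / -26.7 = 0.2232

0.223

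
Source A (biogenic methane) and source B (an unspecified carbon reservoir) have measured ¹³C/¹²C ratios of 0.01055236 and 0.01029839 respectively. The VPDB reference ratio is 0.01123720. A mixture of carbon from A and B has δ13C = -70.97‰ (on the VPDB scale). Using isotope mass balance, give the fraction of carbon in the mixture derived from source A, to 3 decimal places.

0.556

δ_A = (0.01055236/0.01123720 − 1)×1000 = (0.939056 − 1)×1000 = -60.944‰
δ_B = (0.01029839/0.01123720 − 1)×1000 = (0.916455 − 1)×1000 = -83.545‰
f_A = (δ_mix − δ_B)/(δ_A − δ_B) = (-70.97 − (-83.545))/(-60.944 − (-83.545))
f_A = 12.575 / 22.601 = 0.5564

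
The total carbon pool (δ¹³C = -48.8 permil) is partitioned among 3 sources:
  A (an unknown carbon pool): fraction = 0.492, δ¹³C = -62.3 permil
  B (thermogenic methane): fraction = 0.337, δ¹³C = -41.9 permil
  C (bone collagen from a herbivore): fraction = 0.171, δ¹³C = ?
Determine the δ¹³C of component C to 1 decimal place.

-23.6 permil

Isotope mass balance: δ_bulk = Σ fᵢ·δᵢ.
-48.8 = 0.492×(-62.3) + 0.337×(-41.9) + 0.171×δ_C
0.171·δ_C = -48.8 − (-44.772) = -4.028
δ_C = -4.028 / 0.171 = -23.56 permil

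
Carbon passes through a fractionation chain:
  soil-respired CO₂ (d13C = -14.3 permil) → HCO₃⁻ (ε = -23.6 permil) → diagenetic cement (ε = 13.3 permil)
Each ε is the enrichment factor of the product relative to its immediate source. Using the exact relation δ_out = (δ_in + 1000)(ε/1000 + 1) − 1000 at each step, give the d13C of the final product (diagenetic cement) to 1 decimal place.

step 1: δ = (-14.30 + 1000)·(-23.6/1000 + 1) − 1000 = -37.56 permil
step 2: δ = (-37.56 + 1000)·(13.3/1000 + 1) − 1000 = -24.76 permil

-24.8 permil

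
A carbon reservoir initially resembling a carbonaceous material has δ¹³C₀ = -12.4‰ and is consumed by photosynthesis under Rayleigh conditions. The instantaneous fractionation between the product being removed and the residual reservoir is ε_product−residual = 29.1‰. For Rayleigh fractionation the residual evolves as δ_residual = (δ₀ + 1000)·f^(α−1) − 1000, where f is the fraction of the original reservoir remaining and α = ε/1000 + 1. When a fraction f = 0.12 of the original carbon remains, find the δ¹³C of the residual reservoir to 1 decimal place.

-71.5‰

Rayleigh residual: δ_res = (δ₀ + 1000)·f^(α−1) − 1000
α = ε/1000 + 1 = 1.02910, so α − 1 = 0.02910
f^(α−1) = 0.12^(0.02910) = 0.940165
δ_res = (-12.4 + 1000) × 0.940165 − 1000 = 928.507 − 1000 = -71.49‰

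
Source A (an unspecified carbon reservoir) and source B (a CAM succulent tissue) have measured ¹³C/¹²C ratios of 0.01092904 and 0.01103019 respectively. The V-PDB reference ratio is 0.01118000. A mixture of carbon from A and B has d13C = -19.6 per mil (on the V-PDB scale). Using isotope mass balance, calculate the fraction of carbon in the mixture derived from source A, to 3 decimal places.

0.685

δ_A = (0.01092904/0.01118000 − 1)×1000 = (0.977553 − 1)×1000 = -22.447 per mil
δ_B = (0.01103019/0.01118000 − 1)×1000 = (0.986600 − 1)×1000 = -13.400 per mil
f_A = (δ_mix − δ_B)/(δ_A − δ_B) = (-19.6 − (-13.400))/(-22.447 − (-13.400))
f_A = -6.200 / -9.047 = 0.6853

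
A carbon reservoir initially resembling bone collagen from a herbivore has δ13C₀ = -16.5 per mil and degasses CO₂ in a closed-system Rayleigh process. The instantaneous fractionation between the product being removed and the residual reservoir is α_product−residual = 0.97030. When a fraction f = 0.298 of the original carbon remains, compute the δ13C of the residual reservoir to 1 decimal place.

19.5 per mil

Rayleigh residual: δ_res = (δ₀ + 1000)·f^(α−1) − 1000
α − 1 = -0.02970
f^(α−1) = 0.298^(-0.02970) = 1.036611
δ_res = (-16.5 + 1000) × 1.036611 − 1000 = 1019.507 − 1000 = 19.51 per mil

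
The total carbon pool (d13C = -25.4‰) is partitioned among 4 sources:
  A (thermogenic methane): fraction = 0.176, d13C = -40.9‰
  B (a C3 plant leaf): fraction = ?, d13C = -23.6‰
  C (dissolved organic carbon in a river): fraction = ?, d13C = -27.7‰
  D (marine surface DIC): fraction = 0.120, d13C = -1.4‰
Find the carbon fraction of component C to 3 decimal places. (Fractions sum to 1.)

Let f_C and f_B be the unknown fractions; fractions sum to 1 so f_C + f_B = 0.704.
Mass balance: Σ fᵢ·δᵢ = δ_bulk ⇒ f_C·(-27.7) + f_B·(-23.6) = -25.4 − (-7.366) = -18.034
Substitute f_B = 0.704 − f_C:
f_C·(-27.7 − -23.6) = -18.034 − 0.704×(-23.6) = -1.419
f_C = -1.419 / -4.1 = 0.3461

0.346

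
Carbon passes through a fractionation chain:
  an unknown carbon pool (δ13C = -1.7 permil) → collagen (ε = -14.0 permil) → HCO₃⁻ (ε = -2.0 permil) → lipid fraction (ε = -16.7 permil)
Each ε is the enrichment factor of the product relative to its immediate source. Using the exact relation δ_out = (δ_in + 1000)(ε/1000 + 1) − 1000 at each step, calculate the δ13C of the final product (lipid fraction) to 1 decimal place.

step 1: δ = (-1.70 + 1000)·(-14.0/1000 + 1) − 1000 = -15.68 permil
step 2: δ = (-15.68 + 1000)·(-2.0/1000 + 1) − 1000 = -17.64 permil
step 3: δ = (-17.64 + 1000)·(-16.7/1000 + 1) − 1000 = -34.05 permil

-34.1 permil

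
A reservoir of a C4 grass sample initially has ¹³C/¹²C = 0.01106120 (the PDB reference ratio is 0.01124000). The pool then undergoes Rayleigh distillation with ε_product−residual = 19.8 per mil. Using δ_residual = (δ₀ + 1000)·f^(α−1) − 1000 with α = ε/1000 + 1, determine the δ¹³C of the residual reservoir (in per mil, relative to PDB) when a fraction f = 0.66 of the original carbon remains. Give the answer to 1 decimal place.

δ₀ = (0.01106120/0.01124000 − 1)×1000 = (0.984093 − 1)×1000 = -15.907 per mil
α − 1 = ε/1000 = 0.0198
f^(α−1) = 0.66^(0.0198) = 0.991807
δ_res = (-15.907 + 1000) × 0.991807 − 1000 = 976.029 − 1000 = -23.97 per mil

-24.0 per mil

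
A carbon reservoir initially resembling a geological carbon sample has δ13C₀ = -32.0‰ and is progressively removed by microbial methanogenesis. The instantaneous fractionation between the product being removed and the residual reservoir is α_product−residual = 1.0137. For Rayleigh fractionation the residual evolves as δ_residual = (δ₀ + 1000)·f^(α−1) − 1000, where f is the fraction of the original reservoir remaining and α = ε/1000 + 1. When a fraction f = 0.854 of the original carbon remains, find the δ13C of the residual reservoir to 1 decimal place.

Rayleigh residual: δ_res = (δ₀ + 1000)·f^(α−1) − 1000
α − 1 = 0.01370
f^(α−1) = 0.854^(0.01370) = 0.997840
δ_res = (-32.0 + 1000) × 0.997840 − 1000 = 965.909 − 1000 = -34.09‰

-34.1‰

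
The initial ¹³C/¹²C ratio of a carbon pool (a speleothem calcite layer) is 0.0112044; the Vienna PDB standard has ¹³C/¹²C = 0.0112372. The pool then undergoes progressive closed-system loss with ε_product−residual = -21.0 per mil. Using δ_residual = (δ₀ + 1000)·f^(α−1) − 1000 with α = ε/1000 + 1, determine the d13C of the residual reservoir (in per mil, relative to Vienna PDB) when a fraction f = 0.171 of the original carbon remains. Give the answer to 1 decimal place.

δ₀ = (0.0112044/0.0112372 − 1)×1000 = (0.997081 − 1)×1000 = -2.919 per mil
α − 1 = ε/1000 = -0.0210
f^(α−1) = 0.171^(-0.0210) = 1.037784
δ_res = (-2.919 + 1000) × 1.037784 − 1000 = 1034.755 − 1000 = 34.76 per mil

34.8 per mil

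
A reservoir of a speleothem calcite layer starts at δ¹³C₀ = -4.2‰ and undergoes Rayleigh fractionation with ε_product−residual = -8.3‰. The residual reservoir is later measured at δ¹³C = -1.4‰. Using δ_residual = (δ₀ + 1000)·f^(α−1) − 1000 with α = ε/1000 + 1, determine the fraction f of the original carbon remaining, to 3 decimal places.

0.713

α − 1 = ε/1000 = -0.0083
(δ_res + 1000)/(δ₀ + 1000) = (-1.4 + 1000)/(-4.2 + 1000) = 998.6/995.8 = 1.002812
f = 1.002812^(1/-0.0083) = exp(ln(1.002812)/-0.0083) = exp(0.00281/-0.0083)
f = exp(-0.3383) = 0.7130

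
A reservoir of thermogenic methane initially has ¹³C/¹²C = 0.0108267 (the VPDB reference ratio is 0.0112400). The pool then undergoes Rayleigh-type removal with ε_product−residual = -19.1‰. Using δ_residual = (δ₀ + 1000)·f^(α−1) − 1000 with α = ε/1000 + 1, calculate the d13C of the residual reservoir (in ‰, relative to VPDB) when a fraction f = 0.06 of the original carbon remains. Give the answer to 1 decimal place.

16.4‰

δ₀ = (0.0108267/0.0112400 − 1)×1000 = (0.963230 − 1)×1000 = -36.770‰
α − 1 = ε/1000 = -0.0191
f^(α−1) = 0.06^(-0.0191) = 1.055206
δ_res = (-36.770 + 1000) × 1.055206 − 1000 = 1016.406 − 1000 = 16.41‰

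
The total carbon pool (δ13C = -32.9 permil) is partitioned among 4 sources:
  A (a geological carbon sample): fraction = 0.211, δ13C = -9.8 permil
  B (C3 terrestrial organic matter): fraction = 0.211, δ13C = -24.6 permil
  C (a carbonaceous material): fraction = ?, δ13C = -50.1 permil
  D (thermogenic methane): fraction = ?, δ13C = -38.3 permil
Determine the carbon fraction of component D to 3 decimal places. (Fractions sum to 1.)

Let f_D and f_C be the unknown fractions; fractions sum to 1 so f_D + f_C = 0.578.
Mass balance: Σ fᵢ·δᵢ = δ_bulk ⇒ f_D·(-38.3) + f_C·(-50.1) = -32.9 − (-7.258) = -25.642
Substitute f_C = 0.578 − f_D:
f_D·(-38.3 − -50.1) = -25.642 − 0.578×(-50.1) = 3.316
f_D = 3.316 / 11.8 = 0.2810

0.281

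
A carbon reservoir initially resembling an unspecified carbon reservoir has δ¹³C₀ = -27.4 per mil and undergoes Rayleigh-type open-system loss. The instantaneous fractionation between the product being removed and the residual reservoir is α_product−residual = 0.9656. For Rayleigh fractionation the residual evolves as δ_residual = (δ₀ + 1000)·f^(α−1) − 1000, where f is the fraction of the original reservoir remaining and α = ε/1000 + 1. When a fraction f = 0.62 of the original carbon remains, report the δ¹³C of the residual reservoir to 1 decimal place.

-11.3 per mil

Rayleigh residual: δ_res = (δ₀ + 1000)·f^(α−1) − 1000
α − 1 = -0.03440
f^(α−1) = 0.62^(-0.03440) = 1.016580
δ_res = (-27.4 + 1000) × 1.016580 − 1000 = 988.726 − 1000 = -11.27 per mil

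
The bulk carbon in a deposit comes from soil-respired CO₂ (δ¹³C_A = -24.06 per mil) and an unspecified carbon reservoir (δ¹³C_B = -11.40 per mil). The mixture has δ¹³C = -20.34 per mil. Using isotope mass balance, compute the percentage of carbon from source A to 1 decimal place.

70.6%

δ_mix = f_A·δ_A + (1 − f_A)·δ_B  ⇒  f_A = (δ_mix − δ_B)/(δ_A − δ_B)
f_A = (-20.34 − (-11.40)) / (-24.06 − (-11.40))
f_A = -8.94 / -12.66 = 0.7062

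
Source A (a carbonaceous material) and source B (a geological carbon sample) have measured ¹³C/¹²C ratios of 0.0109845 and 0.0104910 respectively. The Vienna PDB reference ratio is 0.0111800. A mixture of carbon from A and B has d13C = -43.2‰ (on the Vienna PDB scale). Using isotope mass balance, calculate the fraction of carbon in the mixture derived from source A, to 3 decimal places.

δ_A = (0.0109845/0.0111800 − 1)×1000 = (0.982513 − 1)×1000 = -17.487‰
δ_B = (0.0104910/0.0111800 − 1)×1000 = (0.938372 − 1)×1000 = -61.628‰
f_A = (δ_mix − δ_B)/(δ_A − δ_B) = (-43.2 − (-61.628))/(-17.487 − (-61.628))
f_A = 18.428 / 44.141 = 0.4175

0.417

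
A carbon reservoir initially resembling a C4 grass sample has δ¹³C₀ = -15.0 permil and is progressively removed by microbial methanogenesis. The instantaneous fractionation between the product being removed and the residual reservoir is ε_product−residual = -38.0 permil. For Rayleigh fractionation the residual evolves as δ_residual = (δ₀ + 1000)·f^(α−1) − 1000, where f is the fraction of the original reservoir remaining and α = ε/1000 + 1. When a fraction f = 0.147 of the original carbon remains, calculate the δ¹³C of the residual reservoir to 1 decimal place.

Rayleigh residual: δ_res = (δ₀ + 1000)·f^(α−1) − 1000
α = ε/1000 + 1 = 0.96200, so α − 1 = -0.03800
f^(α−1) = 0.147^(-0.03800) = 1.075578
δ_res = (-15.0 + 1000) × 1.075578 − 1000 = 1059.444 − 1000 = 59.44 permil

59.4 permil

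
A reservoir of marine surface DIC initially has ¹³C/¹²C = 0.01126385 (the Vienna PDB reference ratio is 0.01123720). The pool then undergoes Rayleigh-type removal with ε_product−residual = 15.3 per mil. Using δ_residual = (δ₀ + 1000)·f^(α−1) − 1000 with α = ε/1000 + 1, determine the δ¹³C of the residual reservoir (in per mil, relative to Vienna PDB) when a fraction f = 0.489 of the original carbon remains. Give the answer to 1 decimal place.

-8.5 per mil

δ₀ = (0.01126385/0.01123720 − 1)×1000 = (1.002372 − 1)×1000 = 2.372 per mil
α − 1 = ε/1000 = 0.0153
f^(α−1) = 0.489^(0.0153) = 0.989114
δ_res = (2.372 + 1000) × 0.989114 − 1000 = 991.460 − 1000 = -8.54 per mil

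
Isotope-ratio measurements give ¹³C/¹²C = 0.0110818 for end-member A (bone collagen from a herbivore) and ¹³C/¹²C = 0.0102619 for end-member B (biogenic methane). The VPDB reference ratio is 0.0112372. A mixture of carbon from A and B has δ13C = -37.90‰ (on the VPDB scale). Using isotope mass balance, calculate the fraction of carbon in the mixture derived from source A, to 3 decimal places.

0.670

δ_A = (0.0110818/0.0112372 − 1)×1000 = (0.986171 − 1)×1000 = -13.829‰
δ_B = (0.0102619/0.0112372 − 1)×1000 = (0.913208 − 1)×1000 = -86.792‰
f_A = (δ_mix − δ_B)/(δ_A − δ_B) = (-37.90 − (-86.792))/(-13.829 − (-86.792))
f_A = 48.892 / 72.963 = 0.6701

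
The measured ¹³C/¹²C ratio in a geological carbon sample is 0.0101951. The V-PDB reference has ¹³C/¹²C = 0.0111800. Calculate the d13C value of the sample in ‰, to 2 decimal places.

-88.09‰

d13C = (R_sample / R_standard − 1) × 1000
R_sample / R_standard = 0.0101951 / 0.0111800 = 0.911905
d13C = (0.911905 − 1) × 1000 = -88.095‰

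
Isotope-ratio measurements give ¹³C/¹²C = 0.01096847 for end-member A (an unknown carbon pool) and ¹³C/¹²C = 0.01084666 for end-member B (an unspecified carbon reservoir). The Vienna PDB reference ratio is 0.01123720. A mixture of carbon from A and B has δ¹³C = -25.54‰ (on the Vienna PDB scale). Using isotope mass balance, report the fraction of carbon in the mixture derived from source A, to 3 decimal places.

δ_A = (0.01096847/0.01123720 − 1)×1000 = (0.976086 − 1)×1000 = -23.914‰
δ_B = (0.01084666/0.01123720 − 1)×1000 = (0.965246 − 1)×1000 = -34.754‰
f_A = (δ_mix − δ_B)/(δ_A − δ_B) = (-25.54 − (-34.754))/(-23.914 − (-34.754))
f_A = 9.214 / 10.840 = 0.8500

0.850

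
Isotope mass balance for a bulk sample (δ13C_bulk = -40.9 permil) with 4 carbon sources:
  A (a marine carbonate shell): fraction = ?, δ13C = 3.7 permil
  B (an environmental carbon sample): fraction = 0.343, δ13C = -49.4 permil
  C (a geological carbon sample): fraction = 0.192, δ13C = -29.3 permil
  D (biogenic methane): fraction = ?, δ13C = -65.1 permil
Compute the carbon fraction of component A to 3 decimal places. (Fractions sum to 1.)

0.174

Let f_A and f_D be the unknown fractions; fractions sum to 1 so f_A + f_D = 0.465.
Mass balance: Σ fᵢ·δᵢ = δ_bulk ⇒ f_A·(3.7) + f_D·(-65.1) = -40.9 − (-22.570) = -18.330
Substitute f_D = 0.465 − f_A:
f_A·(3.7 − -65.1) = -18.330 − 0.465×(-65.1) = 11.941
f_A = 11.941 / 68.8 = 0.1736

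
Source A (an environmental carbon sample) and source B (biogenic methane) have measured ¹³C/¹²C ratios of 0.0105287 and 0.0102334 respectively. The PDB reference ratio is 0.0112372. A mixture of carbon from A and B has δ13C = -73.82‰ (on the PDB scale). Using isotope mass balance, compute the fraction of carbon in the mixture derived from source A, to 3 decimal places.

δ_A = (0.0105287/0.0112372 − 1)×1000 = (0.936950 − 1)×1000 = -63.050‰
δ_B = (0.0102334/0.0112372 − 1)×1000 = (0.910672 − 1)×1000 = -89.328‰
f_A = (δ_mix − δ_B)/(δ_A − δ_B) = (-73.82 − (-89.328))/(-63.050 − (-89.328))
f_A = 15.508 / 26.279 = 0.5901

0.590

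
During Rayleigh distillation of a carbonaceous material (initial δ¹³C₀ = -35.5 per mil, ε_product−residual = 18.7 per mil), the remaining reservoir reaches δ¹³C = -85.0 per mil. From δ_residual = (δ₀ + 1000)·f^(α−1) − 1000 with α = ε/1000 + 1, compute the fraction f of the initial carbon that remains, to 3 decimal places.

α − 1 = ε/1000 = 0.0187
(δ_res + 1000)/(δ₀ + 1000) = (-85.0 + 1000)/(-35.5 + 1000) = 915.0/964.5 = 0.948678
f = 0.948678^(1/0.0187) = exp(ln(0.948678)/0.0187) = exp(-0.05269/0.0187)
f = exp(-2.8174) = 0.0598

0.060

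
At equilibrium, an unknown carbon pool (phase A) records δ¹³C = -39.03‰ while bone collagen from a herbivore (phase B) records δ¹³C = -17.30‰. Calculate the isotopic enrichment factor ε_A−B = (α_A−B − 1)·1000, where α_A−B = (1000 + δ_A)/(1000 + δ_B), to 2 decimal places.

α_A−B = (1000 + -39.03) / (1000 + -17.30) = 960.97 / 982.70 = 0.977887
ε_A−B = (0.977887 − 1) × 1000 = -22.113‰
(The approximation ε ≈ δ_A − δ_B would give -21.73‰.)

-22.11‰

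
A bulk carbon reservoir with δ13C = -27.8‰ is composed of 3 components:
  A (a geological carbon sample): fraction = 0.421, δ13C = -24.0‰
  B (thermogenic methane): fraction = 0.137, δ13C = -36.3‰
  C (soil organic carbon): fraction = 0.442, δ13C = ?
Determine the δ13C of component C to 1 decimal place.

Isotope mass balance: δ_bulk = Σ fᵢ·δᵢ.
-27.8 = 0.421×(-24.0) + 0.137×(-36.3) + 0.442×δ_C
0.442·δ_C = -27.8 − (-15.077) = -12.723
δ_C = -12.723 / 0.442 = -28.78‰

-28.8‰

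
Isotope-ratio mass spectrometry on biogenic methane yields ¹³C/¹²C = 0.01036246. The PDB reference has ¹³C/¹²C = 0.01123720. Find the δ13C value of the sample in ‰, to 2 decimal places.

-77.84‰

δ13C = (R_sample / R_standard − 1) × 1000
R_sample / R_standard = 0.01036246 / 0.01123720 = 0.922157
δ13C = (0.922157 − 1) × 1000 = -77.843‰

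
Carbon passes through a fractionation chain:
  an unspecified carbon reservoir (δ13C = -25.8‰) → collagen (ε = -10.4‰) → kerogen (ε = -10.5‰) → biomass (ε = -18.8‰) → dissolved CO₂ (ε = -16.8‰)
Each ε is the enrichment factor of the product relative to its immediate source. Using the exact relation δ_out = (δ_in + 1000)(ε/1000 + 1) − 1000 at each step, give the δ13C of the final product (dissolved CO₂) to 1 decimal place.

-79.7‰

step 1: δ = (-25.80 + 1000)·(-10.4/1000 + 1) − 1000 = -35.93‰
step 2: δ = (-35.93 + 1000)·(-10.5/1000 + 1) − 1000 = -46.05‰
step 3: δ = (-46.05 + 1000)·(-18.8/1000 + 1) − 1000 = -63.99‰
step 4: δ = (-63.99 + 1000)·(-16.8/1000 + 1) − 1000 = -79.71‰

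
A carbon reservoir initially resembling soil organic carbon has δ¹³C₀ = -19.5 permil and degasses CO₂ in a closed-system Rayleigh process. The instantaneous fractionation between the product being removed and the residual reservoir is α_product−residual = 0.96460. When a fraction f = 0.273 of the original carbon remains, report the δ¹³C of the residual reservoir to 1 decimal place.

Rayleigh residual: δ_res = (δ₀ + 1000)·f^(α−1) − 1000
α − 1 = -0.03540
f^(α−1) = 0.273^(-0.03540) = 1.047032
δ_res = (-19.5 + 1000) × 1.047032 − 1000 = 1026.615 − 1000 = 26.61 permil

26.6 permil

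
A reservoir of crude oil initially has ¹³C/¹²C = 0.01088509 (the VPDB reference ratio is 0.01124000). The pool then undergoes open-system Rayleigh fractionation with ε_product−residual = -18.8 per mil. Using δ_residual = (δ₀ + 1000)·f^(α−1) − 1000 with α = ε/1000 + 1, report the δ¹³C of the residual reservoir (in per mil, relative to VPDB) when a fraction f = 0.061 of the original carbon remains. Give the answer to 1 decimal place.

20.7 per mil

δ₀ = (0.01088509/0.01124000 − 1)×1000 = (0.968424 − 1)×1000 = -31.576 per mil
α − 1 = ε/1000 = -0.0188
f^(α−1) = 0.061^(-0.0188) = 1.053988
δ_res = (-31.576 + 1000) × 1.053988 − 1000 = 1020.708 − 1000 = 20.71 per mil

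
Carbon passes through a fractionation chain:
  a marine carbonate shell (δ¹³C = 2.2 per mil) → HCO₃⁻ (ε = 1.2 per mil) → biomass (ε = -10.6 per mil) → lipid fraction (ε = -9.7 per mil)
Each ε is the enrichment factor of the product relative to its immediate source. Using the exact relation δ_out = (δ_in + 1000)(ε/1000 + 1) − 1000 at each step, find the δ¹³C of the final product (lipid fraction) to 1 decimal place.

step 1: δ = (2.20 + 1000)·(1.2/1000 + 1) − 1000 = 3.40 per mil
step 2: δ = (3.40 + 1000)·(-10.6/1000 + 1) − 1000 = -7.23 per mil
step 3: δ = (-7.23 + 1000)·(-9.7/1000 + 1) − 1000 = -16.86 per mil

-16.9 per mil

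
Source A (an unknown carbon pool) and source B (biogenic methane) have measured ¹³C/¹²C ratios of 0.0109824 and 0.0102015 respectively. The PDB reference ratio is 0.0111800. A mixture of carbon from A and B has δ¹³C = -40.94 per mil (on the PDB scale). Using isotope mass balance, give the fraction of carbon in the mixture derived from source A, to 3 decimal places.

δ_A = (0.0109824/0.0111800 − 1)×1000 = (0.982326 − 1)×1000 = -17.674 per mil
δ_B = (0.0102015/0.0111800 − 1)×1000 = (0.912478 − 1)×1000 = -87.522 per mil
f_A = (δ_mix − δ_B)/(δ_A − δ_B) = (-40.94 − (-87.522))/(-17.674 − (-87.522))
f_A = 46.582 / 69.848 = 0.6669

0.667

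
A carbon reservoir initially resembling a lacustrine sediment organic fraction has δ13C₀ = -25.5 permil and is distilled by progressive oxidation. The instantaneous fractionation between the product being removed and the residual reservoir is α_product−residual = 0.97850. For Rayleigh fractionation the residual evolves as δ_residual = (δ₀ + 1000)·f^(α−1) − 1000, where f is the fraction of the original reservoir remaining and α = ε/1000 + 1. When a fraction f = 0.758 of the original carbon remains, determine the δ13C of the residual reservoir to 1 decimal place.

Rayleigh residual: δ_res = (δ₀ + 1000)·f^(α−1) − 1000
α − 1 = -0.02150
f^(α−1) = 0.758^(-0.02150) = 1.005975
δ_res = (-25.5 + 1000) × 1.005975 − 1000 = 980.322 − 1000 = -19.68 permil

-19.7 permil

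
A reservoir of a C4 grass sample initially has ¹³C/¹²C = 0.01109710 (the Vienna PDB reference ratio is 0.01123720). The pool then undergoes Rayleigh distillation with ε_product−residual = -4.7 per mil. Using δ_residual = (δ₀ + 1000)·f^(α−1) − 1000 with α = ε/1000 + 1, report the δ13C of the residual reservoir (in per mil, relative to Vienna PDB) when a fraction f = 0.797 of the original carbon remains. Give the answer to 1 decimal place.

-11.4 per mil

δ₀ = (0.01109710/0.01123720 − 1)×1000 = (0.987532 − 1)×1000 = -12.468 per mil
α − 1 = ε/1000 = -0.0047
f^(α−1) = 0.797^(-0.0047) = 1.001067
δ_res = (-12.468 + 1000) × 1.001067 − 1000 = 988.586 − 1000 = -11.41 per mil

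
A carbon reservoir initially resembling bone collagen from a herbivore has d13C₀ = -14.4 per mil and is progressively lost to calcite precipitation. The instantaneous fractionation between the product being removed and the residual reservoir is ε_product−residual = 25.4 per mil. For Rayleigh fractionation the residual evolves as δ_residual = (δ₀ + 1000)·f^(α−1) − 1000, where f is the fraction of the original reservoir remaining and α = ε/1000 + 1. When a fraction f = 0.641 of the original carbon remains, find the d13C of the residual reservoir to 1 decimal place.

-25.5 per mil

Rayleigh residual: δ_res = (δ₀ + 1000)·f^(α−1) − 1000
α = ε/1000 + 1 = 1.02540, so α − 1 = 0.02540
f^(α−1) = 0.641^(0.02540) = 0.988768
δ_res = (-14.4 + 1000) × 0.988768 − 1000 = 974.529 − 1000 = -25.47 per mil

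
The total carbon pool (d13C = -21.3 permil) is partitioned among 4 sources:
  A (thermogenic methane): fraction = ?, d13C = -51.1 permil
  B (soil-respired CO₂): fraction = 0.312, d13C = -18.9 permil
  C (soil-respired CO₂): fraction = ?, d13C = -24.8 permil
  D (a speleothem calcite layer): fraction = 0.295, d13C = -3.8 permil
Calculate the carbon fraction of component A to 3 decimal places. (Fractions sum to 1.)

0.172

Let f_A and f_C be the unknown fractions; fractions sum to 1 so f_A + f_C = 0.393.
Mass balance: Σ fᵢ·δᵢ = δ_bulk ⇒ f_A·(-51.1) + f_C·(-24.8) = -21.3 − (-7.018) = -14.282
Substitute f_C = 0.393 − f_A:
f_A·(-51.1 − -24.8) = -14.282 − 0.393×(-24.8) = -4.536
f_A = -4.536 / -26.3 = 0.1725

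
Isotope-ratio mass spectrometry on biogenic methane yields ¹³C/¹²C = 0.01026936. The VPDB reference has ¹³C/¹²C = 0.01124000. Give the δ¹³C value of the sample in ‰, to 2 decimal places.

δ¹³C = (R_sample / R_standard − 1) × 1000
R_sample / R_standard = 0.01026936 / 0.01124000 = 0.913644
δ¹³C = (0.913644 − 1) × 1000 = -86.356‰

-86.36‰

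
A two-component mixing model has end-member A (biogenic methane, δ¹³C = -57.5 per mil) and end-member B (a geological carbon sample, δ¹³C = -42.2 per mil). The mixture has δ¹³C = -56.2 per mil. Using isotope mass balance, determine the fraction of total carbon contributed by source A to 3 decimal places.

δ_mix = f_A·δ_A + (1 − f_A)·δ_B  ⇒  f_A = (δ_mix − δ_B)/(δ_A − δ_B)
f_A = (-56.2 − (-42.2)) / (-57.5 − (-42.2))
f_A = -14.0 / -15.3 = 0.9150

0.915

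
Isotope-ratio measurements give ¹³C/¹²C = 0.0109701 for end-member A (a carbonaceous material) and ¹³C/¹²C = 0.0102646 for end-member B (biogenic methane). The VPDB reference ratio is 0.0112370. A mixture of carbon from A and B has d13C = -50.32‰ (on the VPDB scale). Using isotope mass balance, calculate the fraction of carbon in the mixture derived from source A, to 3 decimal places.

0.577

δ_A = (0.0109701/0.0112370 − 1)×1000 = (0.976248 − 1)×1000 = -23.752‰
δ_B = (0.0102646/0.0112370 − 1)×1000 = (0.913464 − 1)×1000 = -86.536‰
f_A = (δ_mix − δ_B)/(δ_A − δ_B) = (-50.32 − (-86.536))/(-23.752 − (-86.536))
f_A = 36.216 / 62.784 = 0.5768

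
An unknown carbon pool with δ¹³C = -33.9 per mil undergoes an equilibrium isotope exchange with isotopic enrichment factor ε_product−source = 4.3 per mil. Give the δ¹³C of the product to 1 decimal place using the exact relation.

-29.7 per mil

Exactly, δ_product = (δ_source + 1000)·(ε/1000 + 1) − 1000.
δ_product = (-33.9 + 1000) × (4.3/1000 + 1) − 1000
δ_product = -29.75 per mil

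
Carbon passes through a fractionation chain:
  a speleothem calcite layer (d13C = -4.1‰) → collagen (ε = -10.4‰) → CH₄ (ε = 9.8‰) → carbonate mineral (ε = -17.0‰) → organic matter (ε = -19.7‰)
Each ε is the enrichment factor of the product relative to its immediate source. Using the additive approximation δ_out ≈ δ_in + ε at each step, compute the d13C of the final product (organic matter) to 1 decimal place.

-41.4‰

step 1: δ ≈ -4.1 + (-10.4) = -14.5‰
step 2: δ ≈ -14.5 + (9.8) = -4.7‰
step 3: δ ≈ -4.7 + (-17.0) = -21.7‰
step 4: δ ≈ -21.7 + (-19.7) = -41.4‰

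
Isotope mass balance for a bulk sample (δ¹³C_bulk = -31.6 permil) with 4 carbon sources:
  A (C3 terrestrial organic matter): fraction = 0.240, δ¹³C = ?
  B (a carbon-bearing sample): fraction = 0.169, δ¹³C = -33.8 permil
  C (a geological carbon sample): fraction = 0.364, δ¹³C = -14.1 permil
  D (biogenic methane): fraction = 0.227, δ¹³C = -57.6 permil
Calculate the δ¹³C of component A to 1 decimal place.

-32.0 permil

Isotope mass balance: δ_bulk = Σ fᵢ·δᵢ.
-31.6 = 0.240×δ_A + 0.169×(-33.8) + 0.364×(-14.1) + 0.227×(-57.6)
0.240·δ_A = -31.6 − (-23.920) = -7.680
δ_A = -7.680 / 0.240 = -32.00 permil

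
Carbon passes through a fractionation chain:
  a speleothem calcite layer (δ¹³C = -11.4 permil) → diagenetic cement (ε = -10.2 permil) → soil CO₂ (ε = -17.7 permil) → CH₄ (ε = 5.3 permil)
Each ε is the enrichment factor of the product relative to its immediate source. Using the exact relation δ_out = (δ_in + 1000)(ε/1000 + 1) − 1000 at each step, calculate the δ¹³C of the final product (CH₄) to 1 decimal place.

-33.7 permil

step 1: δ = (-11.40 + 1000)·(-10.2/1000 + 1) − 1000 = -21.48 permil
step 2: δ = (-21.48 + 1000)·(-17.7/1000 + 1) − 1000 = -38.80 permil
step 3: δ = (-38.80 + 1000)·(5.3/1000 + 1) − 1000 = -33.71 permil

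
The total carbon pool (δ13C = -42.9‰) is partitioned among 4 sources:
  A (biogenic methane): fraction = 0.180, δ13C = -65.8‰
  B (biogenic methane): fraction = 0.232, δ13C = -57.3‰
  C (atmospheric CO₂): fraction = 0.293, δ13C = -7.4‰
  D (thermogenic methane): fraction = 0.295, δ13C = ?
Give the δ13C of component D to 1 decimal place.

Isotope mass balance: δ_bulk = Σ fᵢ·δᵢ.
-42.9 = 0.180×(-65.8) + 0.232×(-57.3) + 0.293×(-7.4) + 0.295×δ_D
0.295·δ_D = -42.9 − (-27.306) = -15.594
δ_D = -15.594 / 0.295 = -52.86‰

-52.9‰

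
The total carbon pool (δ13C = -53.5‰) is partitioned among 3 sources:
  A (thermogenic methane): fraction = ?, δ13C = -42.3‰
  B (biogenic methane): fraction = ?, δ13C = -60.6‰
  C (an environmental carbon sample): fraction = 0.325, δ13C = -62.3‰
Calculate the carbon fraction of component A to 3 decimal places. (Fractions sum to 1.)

0.418

Let f_A and f_B be the unknown fractions; fractions sum to 1 so f_A + f_B = 0.675.
Mass balance: Σ fᵢ·δᵢ = δ_bulk ⇒ f_A·(-42.3) + f_B·(-60.6) = -53.5 − (-20.247) = -33.252
Substitute f_B = 0.675 − f_A:
f_A·(-42.3 − -60.6) = -33.252 − 0.675×(-60.6) = 7.653
f_A = 7.653 / 18.3 = 0.4182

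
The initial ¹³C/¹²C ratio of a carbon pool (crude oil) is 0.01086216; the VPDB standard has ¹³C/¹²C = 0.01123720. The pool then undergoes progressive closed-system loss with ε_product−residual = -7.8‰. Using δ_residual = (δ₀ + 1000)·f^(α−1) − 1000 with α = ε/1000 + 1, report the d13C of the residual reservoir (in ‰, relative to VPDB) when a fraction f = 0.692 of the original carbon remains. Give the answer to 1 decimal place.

-30.6‰

δ₀ = (0.01086216/0.01123720 − 1)×1000 = (0.966625 − 1)×1000 = -33.375‰
α − 1 = ε/1000 = -0.0078
f^(α−1) = 0.692^(-0.0078) = 1.002876
δ_res = (-33.375 + 1000) × 1.002876 − 1000 = 969.405 − 1000 = -30.59‰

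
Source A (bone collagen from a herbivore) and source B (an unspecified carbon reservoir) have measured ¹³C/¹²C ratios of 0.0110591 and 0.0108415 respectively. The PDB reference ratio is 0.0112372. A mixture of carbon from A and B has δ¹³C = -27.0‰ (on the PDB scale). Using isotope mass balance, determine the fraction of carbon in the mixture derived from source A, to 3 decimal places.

δ_A = (0.0110591/0.0112372 − 1)×1000 = (0.984151 − 1)×1000 = -15.849‰
δ_B = (0.0108415/0.0112372 − 1)×1000 = (0.964787 − 1)×1000 = -35.213‰
f_A = (δ_mix − δ_B)/(δ_A − δ_B) = (-27.0 − (-35.213))/(-15.849 − (-35.213))
f_A = 8.213 / 19.364 = 0.4242

0.424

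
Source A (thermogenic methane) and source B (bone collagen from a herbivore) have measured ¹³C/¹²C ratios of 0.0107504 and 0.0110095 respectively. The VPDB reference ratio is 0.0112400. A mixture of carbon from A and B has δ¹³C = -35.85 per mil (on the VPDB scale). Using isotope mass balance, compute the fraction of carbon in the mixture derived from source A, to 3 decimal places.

δ_A = (0.0107504/0.0112400 − 1)×1000 = (0.956441 − 1)×1000 = -43.559 per mil
δ_B = (0.0110095/0.0112400 − 1)×1000 = (0.979493 − 1)×1000 = -20.507 per mil
f_A = (δ_mix − δ_B)/(δ_A − δ_B) = (-35.85 − (-20.507))/(-43.559 − (-20.507))
f_A = -15.343 / -23.052 = 0.6656

0.666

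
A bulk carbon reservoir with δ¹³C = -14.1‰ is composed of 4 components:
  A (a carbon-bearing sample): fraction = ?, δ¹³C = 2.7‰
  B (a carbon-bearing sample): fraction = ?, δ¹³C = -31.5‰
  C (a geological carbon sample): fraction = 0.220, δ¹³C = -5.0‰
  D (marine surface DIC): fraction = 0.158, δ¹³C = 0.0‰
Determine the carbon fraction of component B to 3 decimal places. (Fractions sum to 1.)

Let f_B and f_A be the unknown fractions; fractions sum to 1 so f_B + f_A = 0.622.
Mass balance: Σ fᵢ·δᵢ = δ_bulk ⇒ f_B·(-31.5) + f_A·(2.7) = -14.1 − (-1.100) = -13.000
Substitute f_A = 0.622 − f_B:
f_B·(-31.5 − 2.7) = -13.000 − 0.622×(2.7) = -14.679
f_B = -14.679 / -34.2 = 0.4292

0.429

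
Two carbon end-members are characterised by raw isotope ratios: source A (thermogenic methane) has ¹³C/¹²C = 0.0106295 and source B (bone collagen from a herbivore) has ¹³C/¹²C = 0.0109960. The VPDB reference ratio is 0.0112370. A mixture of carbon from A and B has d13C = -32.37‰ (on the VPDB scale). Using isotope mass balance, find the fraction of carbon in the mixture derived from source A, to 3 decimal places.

0.335

δ_A = (0.0106295/0.0112370 − 1)×1000 = (0.945938 − 1)×1000 = -54.062‰
δ_B = (0.0109960/0.0112370 − 1)×1000 = (0.978553 − 1)×1000 = -21.447‰
f_A = (δ_mix − δ_B)/(δ_A − δ_B) = (-32.37 − (-21.447))/(-54.062 − (-21.447))
f_A = -10.923 / -32.615 = 0.3349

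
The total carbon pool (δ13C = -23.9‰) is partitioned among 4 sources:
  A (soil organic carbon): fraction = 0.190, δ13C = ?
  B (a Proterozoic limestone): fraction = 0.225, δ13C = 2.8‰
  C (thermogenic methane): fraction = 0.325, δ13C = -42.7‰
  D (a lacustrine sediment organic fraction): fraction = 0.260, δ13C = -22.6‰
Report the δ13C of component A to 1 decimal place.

Isotope mass balance: δ_bulk = Σ fᵢ·δᵢ.
-23.9 = 0.190×δ_A + 0.225×(2.8) + 0.325×(-42.7) + 0.260×(-22.6)
0.190·δ_A = -23.9 − (-19.123) = -4.776
δ_A = -4.776 / 0.190 = -25.14‰

-25.1‰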